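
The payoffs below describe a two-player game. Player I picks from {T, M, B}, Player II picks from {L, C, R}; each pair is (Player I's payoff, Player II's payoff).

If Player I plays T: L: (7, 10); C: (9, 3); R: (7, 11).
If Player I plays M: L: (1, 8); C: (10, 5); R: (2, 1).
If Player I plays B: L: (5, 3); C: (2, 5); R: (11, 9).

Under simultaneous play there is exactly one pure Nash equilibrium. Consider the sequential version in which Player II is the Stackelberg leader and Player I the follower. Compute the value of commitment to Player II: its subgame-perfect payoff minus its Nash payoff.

1

Player I best-responds to each possible Player II move:
- L: Player I compares 7, 1, 5 and picks T; Player II would get 10.
- C: Player I compares 9, 10, 2 and picks M; Player II would get 5.
- R: Player I compares 7, 2, 11 and picks B; Player II would get 9.
Among 10, 5, 9, the best is 10 at L. Subgame-perfect outcome: (T, L) with payoffs (7, 10).
For the simultaneous game, intersect best replies.
Player I's best replies: L→T; C→M; R→B.
Player II's best replies: T→R; M→L; B→R.
The unique mutual best reply is (B, R), giving (11, 9).
Player II's commitment gain: 10 − 9 = 1.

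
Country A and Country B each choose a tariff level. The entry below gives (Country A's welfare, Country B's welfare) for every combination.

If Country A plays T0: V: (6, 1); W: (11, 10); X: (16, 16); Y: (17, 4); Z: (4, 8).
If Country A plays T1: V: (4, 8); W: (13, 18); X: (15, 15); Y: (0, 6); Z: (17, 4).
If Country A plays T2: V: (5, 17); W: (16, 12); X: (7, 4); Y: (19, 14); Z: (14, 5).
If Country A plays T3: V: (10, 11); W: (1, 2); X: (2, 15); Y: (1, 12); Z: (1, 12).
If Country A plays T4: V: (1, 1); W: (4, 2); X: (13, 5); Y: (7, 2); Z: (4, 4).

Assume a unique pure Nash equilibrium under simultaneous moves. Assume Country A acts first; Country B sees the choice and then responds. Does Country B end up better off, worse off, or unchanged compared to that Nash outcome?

unchanged

Backward induction with Country A moving first.
- T0: BR = X, leader payoff 16.
- T1: BR = W, leader payoff 13.
- T2: BR = V, leader payoff 5.
- T3: BR = X, leader payoff 2.
- T4: BR = X, leader payoff 13.
Country A's induced payoffs are 16, 13, 5, 2, 13, so Country A commits to T0. Subgame-perfect outcome: (T0, X) with payoffs (16, 16).
For the simultaneous game, intersect best replies.
Country A's best replies: V→T3; W→T2; X→T0; Y→T2; Z→T1.
Country B's best replies: T0→X; T1→W; T2→V; T3→X; T4→X.
Only (T0, X) has each player best-responding; Nash payoffs (16, 16).
Country B earns 16 sequentially versus 16 at the Nash outcome: unchanged.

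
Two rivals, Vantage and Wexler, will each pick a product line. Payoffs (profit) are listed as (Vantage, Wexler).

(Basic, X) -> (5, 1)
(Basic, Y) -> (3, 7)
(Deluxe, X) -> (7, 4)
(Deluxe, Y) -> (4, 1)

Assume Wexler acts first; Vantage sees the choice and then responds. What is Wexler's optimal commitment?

Work backward from Vantage's decision.
- X: BR = Deluxe, leader payoff 4.
- Y: BR = Deluxe, leader payoff 1.
Maximizing over 4, 1, Wexler chooses X. Subgame-perfect outcome: (Deluxe, X) with payoffs (7, 4).

X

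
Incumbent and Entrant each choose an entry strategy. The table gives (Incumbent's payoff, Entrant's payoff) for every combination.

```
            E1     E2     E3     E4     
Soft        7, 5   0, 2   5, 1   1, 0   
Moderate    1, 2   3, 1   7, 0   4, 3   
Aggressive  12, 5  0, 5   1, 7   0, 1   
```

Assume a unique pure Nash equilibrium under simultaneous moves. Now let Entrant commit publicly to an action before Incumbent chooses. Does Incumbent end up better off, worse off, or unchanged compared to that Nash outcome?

better off

Solve by backward induction (Entrant leads).
- E1: Incumbent compares 7, 1, 12 and picks Aggressive; Entrant would get 5.
- E2: Incumbent compares 0, 3, 0 and picks Moderate; Entrant would get 1.
- E3: Incumbent compares 5, 7, 1 and picks Moderate; Entrant would get 0.
- E4: Incumbent compares 1, 4, 0 and picks Moderate; Entrant would get 3.
Among 5, 1, 0, 3, the best is 5 at E1. Subgame-perfect outcome: (Aggressive, E1) with payoffs (12, 5).
For the simultaneous game, intersect best replies.
Incumbent's best replies: E1→Aggressive; E2→Moderate; E3→Moderate; E4→Moderate.
Entrant's best replies: Soft→E1; Moderate→E4; Aggressive→E3.
The unique mutual best reply is (Moderate, E4), giving (4, 3).
Incumbent earns 12 sequentially versus 4 at the Nash outcome: better off.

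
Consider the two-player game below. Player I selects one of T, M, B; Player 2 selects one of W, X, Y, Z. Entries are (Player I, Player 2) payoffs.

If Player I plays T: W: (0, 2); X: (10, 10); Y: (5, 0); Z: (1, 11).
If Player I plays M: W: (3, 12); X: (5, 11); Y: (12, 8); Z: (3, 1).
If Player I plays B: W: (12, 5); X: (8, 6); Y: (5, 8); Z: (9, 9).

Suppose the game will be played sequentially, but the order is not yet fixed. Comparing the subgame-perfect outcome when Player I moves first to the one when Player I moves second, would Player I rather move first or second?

second

If Player I leads: Player 2's best replies are T→Z, M→W, B→Z; Player I's induced payoffs 1, 3, 9; outcome (B, Z), payoffs (9, 9).
If Player 2 leads: Player I's best replies are W→B, X→T, Y→M, Z→B; Player 2's induced payoffs 5, 10, 8, 9; outcome (T, X), payoffs (10, 10).
Player I gets 9 moving first and 10 moving second, so Player I prefers to move second.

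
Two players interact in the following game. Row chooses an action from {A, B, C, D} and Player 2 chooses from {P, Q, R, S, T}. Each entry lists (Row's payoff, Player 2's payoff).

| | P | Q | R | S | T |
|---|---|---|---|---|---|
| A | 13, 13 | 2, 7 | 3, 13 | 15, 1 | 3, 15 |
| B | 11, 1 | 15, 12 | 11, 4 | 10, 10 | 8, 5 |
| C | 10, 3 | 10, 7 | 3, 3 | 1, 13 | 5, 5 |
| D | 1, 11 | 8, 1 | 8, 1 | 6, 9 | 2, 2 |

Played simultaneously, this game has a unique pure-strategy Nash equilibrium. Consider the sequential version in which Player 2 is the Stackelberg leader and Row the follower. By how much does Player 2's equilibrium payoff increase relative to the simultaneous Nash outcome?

1

Work backward from Row's decision.
- P: BR = A, leader payoff 13.
- Q: BR = B, leader payoff 12.
- R: BR = B, leader payoff 4.
- S: BR = A, leader payoff 1.
- T: BR = B, leader payoff 5.
Player 2's induced payoffs are 13, 12, 4, 1, 5, so Player 2 commits to P. Subgame-perfect outcome: (A, P) with payoffs (13, 13).
Now find the simultaneous Nash equilibrium.
Row's best replies: P→A; Q→B; R→B; S→A; T→B.
Player 2's best replies: A→T; B→Q; C→S; D→P.
The unique mutual best reply is (B, Q), giving (15, 12).
Player 2's commitment gain: 13 − 12 = 1.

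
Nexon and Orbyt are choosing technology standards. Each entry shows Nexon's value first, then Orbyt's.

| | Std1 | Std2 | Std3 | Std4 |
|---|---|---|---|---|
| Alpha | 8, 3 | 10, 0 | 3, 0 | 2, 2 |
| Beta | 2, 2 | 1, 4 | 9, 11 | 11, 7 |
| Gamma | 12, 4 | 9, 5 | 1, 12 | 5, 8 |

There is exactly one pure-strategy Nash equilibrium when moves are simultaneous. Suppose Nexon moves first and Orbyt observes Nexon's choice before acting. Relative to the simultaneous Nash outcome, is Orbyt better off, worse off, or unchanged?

Solve by backward induction (Nexon leads).
- Alpha: Orbyt compares 3, 0, 0, 2 and picks Std1; Nexon would get 8.
- Beta: Orbyt compares 2, 4, 11, 7 and picks Std3; Nexon would get 9.
- Gamma: Orbyt compares 4, 5, 12, 8 and picks Std3; Nexon would get 1.
Maximizing over 8, 9, 1, Nexon chooses Beta. Subgame-perfect outcome: (Beta, Std3) with payoffs (9, 11).
For the simultaneous game, intersect best replies.
Nexon's best replies: Std1→Gamma; Std2→Alpha; Std3→Beta; Std4→Beta.
Orbyt's best replies: Alpha→Std1; Beta→Std3; Gamma→Std3.
The unique mutual best reply is (Beta, Std3), giving (9, 11).
Orbyt earns 11 sequentially versus 11 at the Nash outcome: unchanged.

unchanged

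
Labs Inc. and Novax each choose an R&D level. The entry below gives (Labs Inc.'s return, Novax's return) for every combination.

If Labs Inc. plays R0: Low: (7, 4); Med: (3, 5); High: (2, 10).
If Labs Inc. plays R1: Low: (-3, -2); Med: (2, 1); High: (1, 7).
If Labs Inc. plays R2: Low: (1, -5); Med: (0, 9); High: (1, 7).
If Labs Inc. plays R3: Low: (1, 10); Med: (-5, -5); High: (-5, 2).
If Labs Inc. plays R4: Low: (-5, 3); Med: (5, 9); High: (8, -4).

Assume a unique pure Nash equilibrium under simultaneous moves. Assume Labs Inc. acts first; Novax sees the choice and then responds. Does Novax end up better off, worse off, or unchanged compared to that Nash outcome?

unchanged

Backward induction with Labs Inc. moving first.
- R0: Novax compares 4, 5, 10 and picks High; Labs Inc. would get 2.
- R1: Novax compares -2, 1, 7 and picks High; Labs Inc. would get 1.
- R2: Novax compares -5, 9, 7 and picks Med; Labs Inc. would get 0.
- R3: Novax compares 10, -5, 2 and picks Low; Labs Inc. would get 1.
- R4: Novax compares 3, 9, -4 and picks Med; Labs Inc. would get 5.
Labs Inc.'s induced payoffs are 2, 1, 0, 1, 5, so Labs Inc. commits to R4. Subgame-perfect outcome: (R4, Med) with payoffs (5, 9).
Under simultaneous play:
Labs Inc.'s best replies: Low→R0; Med→R4; High→R4.
Novax's best replies: R0→High; R1→High; R2→Med; R3→Low; R4→Med.
The unique mutual best reply is (R4, Med), giving (5, 9).
Novax earns 9 sequentially versus 9 at the Nash outcome: unchanged.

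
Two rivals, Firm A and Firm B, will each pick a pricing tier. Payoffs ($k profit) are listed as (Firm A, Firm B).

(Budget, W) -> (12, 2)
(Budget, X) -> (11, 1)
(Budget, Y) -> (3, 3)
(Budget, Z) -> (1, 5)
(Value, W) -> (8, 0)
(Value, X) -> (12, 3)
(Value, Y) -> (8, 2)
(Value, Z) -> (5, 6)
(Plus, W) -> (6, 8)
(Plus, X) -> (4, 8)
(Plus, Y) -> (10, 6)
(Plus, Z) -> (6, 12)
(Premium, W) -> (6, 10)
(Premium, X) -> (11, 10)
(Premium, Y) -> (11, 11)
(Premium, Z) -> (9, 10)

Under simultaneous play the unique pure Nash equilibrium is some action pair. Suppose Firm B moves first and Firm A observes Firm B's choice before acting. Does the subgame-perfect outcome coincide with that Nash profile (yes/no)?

Solve by backward induction (Firm B leads).
- W: BR = Budget, leader payoff 2.
- X: BR = Value, leader payoff 3.
- Y: BR = Premium, leader payoff 11.
- Z: BR = Premium, leader payoff 10.
Maximizing over 2, 3, 11, 10, Firm B chooses Y. Subgame-perfect outcome: (Premium, Y) with payoffs (11, 11).
Under simultaneous play:
Firm A's best replies: W→Budget; X→Value; Y→Premium; Z→Premium.
Firm B's best replies: Budget→Z; Value→Z; Plus→Z; Premium→Y.
The unique mutual best reply is (Premium, Y), giving (11, 11).
Sequential outcome (Premium, Y) coincides with the Nash profile (Premium, Y).

yes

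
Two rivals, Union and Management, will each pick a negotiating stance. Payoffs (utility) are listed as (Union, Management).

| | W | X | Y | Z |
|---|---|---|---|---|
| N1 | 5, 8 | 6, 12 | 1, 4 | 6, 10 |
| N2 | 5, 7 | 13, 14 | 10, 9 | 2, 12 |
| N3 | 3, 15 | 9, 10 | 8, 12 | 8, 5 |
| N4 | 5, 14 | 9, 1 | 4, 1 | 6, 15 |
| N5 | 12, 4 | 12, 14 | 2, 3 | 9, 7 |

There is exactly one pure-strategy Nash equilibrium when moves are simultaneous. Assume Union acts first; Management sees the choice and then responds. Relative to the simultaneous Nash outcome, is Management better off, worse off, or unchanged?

unchanged

Backward induction with Union moving first.
- N1: BR = X, leader payoff 6.
- N2: BR = X, leader payoff 13.
- N3: BR = W, leader payoff 3.
- N4: BR = Z, leader payoff 6.
- N5: BR = X, leader payoff 12.
Maximizing over 6, 13, 3, 6, 12, Union chooses N2. Subgame-perfect outcome: (N2, X) with payoffs (13, 14).
Now find the simultaneous Nash equilibrium.
Union's best replies: W→N5; X→N2; Y→N2; Z→N5.
Management's best replies: N1→X; N2→X; N3→W; N4→Z; N5→X.
The unique mutual best reply is (N2, X), giving (13, 14).
Management earns 14 sequentially versus 14 at the Nash outcome: unchanged.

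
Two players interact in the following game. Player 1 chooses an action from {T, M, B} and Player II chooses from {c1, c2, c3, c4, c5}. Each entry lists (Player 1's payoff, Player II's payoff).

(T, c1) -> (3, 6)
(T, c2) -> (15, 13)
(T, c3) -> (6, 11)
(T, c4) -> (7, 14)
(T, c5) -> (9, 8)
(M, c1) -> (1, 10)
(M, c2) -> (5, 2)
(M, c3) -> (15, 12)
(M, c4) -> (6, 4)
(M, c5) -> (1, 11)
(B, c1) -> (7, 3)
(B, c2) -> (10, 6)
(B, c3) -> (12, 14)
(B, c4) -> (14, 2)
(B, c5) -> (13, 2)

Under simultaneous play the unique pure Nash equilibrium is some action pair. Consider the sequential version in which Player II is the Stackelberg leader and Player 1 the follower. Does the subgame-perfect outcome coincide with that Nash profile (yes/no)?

no

Solve by backward induction (Player II leads).
- c1: Player 1 compares 3, 1, 7 and picks B; Player II would get 3.
- c2: Player 1 compares 15, 5, 10 and picks T; Player II would get 13.
- c3: Player 1 compares 6, 15, 12 and picks M; Player II would get 12.
- c4: Player 1 compares 7, 6, 14 and picks B; Player II would get 2.
- c5: Player 1 compares 9, 1, 13 and picks B; Player II would get 2.
Player II's induced payoffs are 3, 13, 12, 2, 2, so Player II commits to c2. Subgame-perfect outcome: (T, c2) with payoffs (15, 13).
Now find the simultaneous Nash equilibrium.
Player 1's best replies: c1→B; c2→T; c3→M; c4→B; c5→B.
Player II's best replies: T→c4; M→c3; B→c3.
The unique mutual best reply is (M, c3), giving (15, 12).
Sequential outcome (T, c2) differs from the Nash profile (M, c3).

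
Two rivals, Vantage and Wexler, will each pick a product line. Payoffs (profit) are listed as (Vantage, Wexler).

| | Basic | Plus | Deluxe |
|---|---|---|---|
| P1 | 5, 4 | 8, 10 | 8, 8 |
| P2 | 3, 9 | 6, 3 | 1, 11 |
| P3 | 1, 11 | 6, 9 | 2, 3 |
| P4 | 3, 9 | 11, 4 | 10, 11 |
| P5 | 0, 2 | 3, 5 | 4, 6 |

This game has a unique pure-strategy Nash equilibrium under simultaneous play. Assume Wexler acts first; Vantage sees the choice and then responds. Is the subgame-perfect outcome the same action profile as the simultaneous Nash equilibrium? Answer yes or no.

yes

Work backward from Vantage's decision.
- Basic: Vantage compares 5, 3, 1, 3, 0 and picks P1; Wexler would get 4.
- Plus: Vantage compares 8, 6, 6, 11, 3 and picks P4; Wexler would get 4.
- Deluxe: Vantage compares 8, 1, 2, 10, 4 and picks P4; Wexler would get 11.
Wexler's induced payoffs are 4, 4, 11, so Wexler commits to Deluxe. Subgame-perfect outcome: (P4, Deluxe) with payoffs (10, 11).
Now find the simultaneous Nash equilibrium.
Vantage's best replies: Basic→P1; Plus→P4; Deluxe→P4.
Wexler's best replies: P1→Plus; P2→Deluxe; P3→Basic; P4→Deluxe; P5→Deluxe.
The unique mutual best reply is (P4, Deluxe), giving (10, 11).
Sequential outcome (P4, Deluxe) coincides with the Nash profile (P4, Deluxe).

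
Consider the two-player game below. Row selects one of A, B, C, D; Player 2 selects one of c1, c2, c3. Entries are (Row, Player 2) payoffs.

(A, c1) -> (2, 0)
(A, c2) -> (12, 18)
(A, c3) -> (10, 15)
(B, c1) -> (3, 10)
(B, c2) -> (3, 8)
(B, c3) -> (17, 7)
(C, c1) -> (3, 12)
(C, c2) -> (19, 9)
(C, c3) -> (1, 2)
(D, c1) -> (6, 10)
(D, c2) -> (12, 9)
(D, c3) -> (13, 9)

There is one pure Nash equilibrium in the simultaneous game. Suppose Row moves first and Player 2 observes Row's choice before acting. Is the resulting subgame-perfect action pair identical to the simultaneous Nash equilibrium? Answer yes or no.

no

Player 2 best-responds to each possible Row move:
- A → Player 2 plays c2 (best of 0, 18, 15); Row gets 12.
- B → Player 2 plays c1 (best of 10, 8, 7); Row gets 3.
- C → Player 2 plays c1 (best of 12, 9, 2); Row gets 3.
- D → Player 2 plays c1 (best of 10, 9, 9); Row gets 6.
Among 12, 3, 3, 6, the best is 12 at A. Subgame-perfect outcome: (A, c2) with payoffs (12, 18).
Now find the simultaneous Nash equilibrium.
Row's best replies: c1→D; c2→C; c3→B.
Player 2's best replies: A→c2; B→c1; C→c1; D→c1.
Only (D, c1) has each player best-responding; Nash payoffs (6, 10).
Sequential outcome (A, c2) differs from the Nash profile (D, c1).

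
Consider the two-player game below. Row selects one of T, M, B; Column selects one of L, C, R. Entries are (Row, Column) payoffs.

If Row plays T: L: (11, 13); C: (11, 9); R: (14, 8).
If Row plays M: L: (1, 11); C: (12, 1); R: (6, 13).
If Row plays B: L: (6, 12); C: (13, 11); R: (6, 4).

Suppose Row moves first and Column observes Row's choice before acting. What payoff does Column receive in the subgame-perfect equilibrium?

13

Column best-responds to each possible Row move:
- T → Column plays L (best of 13, 9, 8); Row gets 11.
- M → Column plays R (best of 11, 1, 13); Row gets 6.
- B → Column plays L (best of 12, 11, 4); Row gets 6.
Row's induced payoffs are 11, 6, 6, so Row commits to T. Subgame-perfect outcome: (T, L) with payoffs (11, 13).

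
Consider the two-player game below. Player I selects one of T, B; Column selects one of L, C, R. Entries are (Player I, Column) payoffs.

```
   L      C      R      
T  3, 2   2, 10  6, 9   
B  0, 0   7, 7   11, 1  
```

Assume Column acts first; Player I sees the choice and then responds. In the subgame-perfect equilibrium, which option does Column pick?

Solve by backward induction (Column leads).
- L: Player I compares 3, 0 and picks T; Column would get 2.
- C: Player I compares 2, 7 and picks B; Column would get 7.
- R: Player I compares 6, 11 and picks B; Column would get 1.
Column's induced payoffs are 2, 7, 1, so Column commits to C. Subgame-perfect outcome: (B, C) with payoffs (7, 7).

C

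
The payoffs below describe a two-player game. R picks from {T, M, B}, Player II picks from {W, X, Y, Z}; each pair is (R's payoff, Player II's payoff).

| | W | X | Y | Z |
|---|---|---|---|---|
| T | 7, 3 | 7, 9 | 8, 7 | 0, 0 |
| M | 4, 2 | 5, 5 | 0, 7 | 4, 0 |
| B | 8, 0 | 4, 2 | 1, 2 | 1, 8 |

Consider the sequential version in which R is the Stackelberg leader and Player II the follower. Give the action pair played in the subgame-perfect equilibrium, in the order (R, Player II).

Backward induction with R moving first.
- T: Player II compares 3, 9, 7, 0 and picks X; R would get 7.
- M: Player II compares 2, 5, 7, 0 and picks Y; R would get 0.
- B: Player II compares 0, 2, 2, 8 and picks Z; R would get 1.
R's induced payoffs are 7, 0, 1, so R commits to T. Subgame-perfect outcome: (T, X) with payoffs (7, 9).

(T, X)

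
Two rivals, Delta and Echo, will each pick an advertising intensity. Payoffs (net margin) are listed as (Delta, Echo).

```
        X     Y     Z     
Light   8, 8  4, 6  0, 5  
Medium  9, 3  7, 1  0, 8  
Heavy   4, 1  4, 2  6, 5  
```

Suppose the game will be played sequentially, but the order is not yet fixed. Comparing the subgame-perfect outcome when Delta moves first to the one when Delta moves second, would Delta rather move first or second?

first

If Delta leads: Echo's best replies are Light→X, Medium→Z, Heavy→Z; Delta's induced payoffs 8, 0, 6; outcome (Light, X), payoffs (8, 8).
If Echo leads: Delta's best replies are X→Medium, Y→Medium, Z→Heavy; Echo's induced payoffs 3, 1, 5; outcome (Heavy, Z), payoffs (6, 5).
Delta gets 8 moving first and 6 moving second, so Delta prefers to move first.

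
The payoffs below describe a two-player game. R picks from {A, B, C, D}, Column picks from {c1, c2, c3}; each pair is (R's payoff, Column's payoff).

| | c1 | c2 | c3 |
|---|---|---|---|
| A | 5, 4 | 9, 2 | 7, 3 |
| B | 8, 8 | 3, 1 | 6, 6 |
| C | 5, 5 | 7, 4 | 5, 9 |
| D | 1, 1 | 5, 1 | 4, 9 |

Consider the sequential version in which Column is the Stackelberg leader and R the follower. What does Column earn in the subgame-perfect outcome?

8

Work backward from R's decision.
- c1: BR = B, leader payoff 8.
- c2: BR = A, leader payoff 2.
- c3: BR = A, leader payoff 3.
Among 8, 2, 3, the best is 8 at c1. Subgame-perfect outcome: (B, c1) with payoffs (8, 8).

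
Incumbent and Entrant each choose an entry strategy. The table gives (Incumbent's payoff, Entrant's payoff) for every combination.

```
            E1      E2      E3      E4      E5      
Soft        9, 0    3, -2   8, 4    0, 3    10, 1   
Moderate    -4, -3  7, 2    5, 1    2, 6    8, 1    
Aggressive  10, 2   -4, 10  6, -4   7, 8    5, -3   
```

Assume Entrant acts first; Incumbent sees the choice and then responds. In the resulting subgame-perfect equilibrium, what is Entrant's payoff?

Solve by backward induction (Entrant leads).
- E1: Incumbent compares 9, -4, 10 and picks Aggressive; Entrant would get 2.
- E2: Incumbent compares 3, 7, -4 and picks Moderate; Entrant would get 2.
- E3: Incumbent compares 8, 5, 6 and picks Soft; Entrant would get 4.
- E4: Incumbent compares 0, 2, 7 and picks Aggressive; Entrant would get 8.
- E5: Incumbent compares 10, 8, 5 and picks Soft; Entrant would get 1.
Entrant's induced payoffs are 2, 2, 4, 8, 1, so Entrant commits to E4. Subgame-perfect outcome: (Aggressive, E4) with payoffs (7, 8).

8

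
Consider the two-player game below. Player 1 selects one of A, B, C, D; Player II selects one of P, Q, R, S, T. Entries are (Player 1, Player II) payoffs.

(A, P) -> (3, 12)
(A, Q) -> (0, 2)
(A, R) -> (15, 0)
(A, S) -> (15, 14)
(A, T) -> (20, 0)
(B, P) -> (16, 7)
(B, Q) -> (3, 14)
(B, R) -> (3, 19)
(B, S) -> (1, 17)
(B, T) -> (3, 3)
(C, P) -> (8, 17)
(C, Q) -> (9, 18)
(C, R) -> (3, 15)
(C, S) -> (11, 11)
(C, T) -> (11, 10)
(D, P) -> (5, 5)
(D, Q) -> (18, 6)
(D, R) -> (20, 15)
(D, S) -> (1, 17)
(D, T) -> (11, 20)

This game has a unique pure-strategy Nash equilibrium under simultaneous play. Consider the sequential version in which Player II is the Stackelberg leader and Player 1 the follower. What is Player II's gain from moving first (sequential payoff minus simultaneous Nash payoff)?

Player 1 best-responds to each possible Player II move:
- P: BR = B, leader payoff 7.
- Q: BR = D, leader payoff 6.
- R: BR = D, leader payoff 15.
- S: BR = A, leader payoff 14.
- T: BR = A, leader payoff 0.
Among 7, 6, 15, 14, 0, the best is 15 at R. Subgame-perfect outcome: (D, R) with payoffs (20, 15).
Now find the simultaneous Nash equilibrium.
Player 1's best replies: P→B; Q→D; R→D; S→A; T→A.
Player II's best replies: A→S; B→R; C→Q; D→T.
Only (A, S) has each player best-responding; Nash payoffs (15, 14).
Player II's commitment gain: 15 − 14 = 1.

1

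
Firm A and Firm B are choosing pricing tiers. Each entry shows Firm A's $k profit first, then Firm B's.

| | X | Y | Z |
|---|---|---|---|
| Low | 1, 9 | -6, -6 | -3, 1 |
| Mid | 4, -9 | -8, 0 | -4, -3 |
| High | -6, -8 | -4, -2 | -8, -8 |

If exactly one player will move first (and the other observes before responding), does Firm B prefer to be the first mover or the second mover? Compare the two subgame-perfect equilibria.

If Firm A leads: Firm B's best replies are Low→X, Mid→Y, High→Y; Firm A's induced payoffs 1, -8, -4; outcome (Low, X), payoffs (1, 9).
If Firm B leads: Firm A's best replies are X→Mid, Y→High, Z→Low; Firm B's induced payoffs -9, -2, 1; outcome (Low, Z), payoffs (-3, 1).
Firm B gets 1 moving first and 9 moving second, so Firm B prefers to move second.

second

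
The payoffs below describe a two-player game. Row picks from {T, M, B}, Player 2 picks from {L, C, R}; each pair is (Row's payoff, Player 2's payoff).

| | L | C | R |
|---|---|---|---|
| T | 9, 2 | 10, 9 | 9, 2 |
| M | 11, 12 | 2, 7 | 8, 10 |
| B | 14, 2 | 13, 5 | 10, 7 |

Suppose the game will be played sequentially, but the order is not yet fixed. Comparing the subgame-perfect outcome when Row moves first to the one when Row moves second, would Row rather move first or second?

first

If Row leads: Player 2's best replies are T→C, M→L, B→R; Row's induced payoffs 10, 11, 10; outcome (M, L), payoffs (11, 12).
If Player 2 leads: Row's best replies are L→B, C→B, R→B; Player 2's induced payoffs 2, 5, 7; outcome (B, R), payoffs (10, 7).
Row gets 11 moving first and 10 moving second, so Row prefers to move first.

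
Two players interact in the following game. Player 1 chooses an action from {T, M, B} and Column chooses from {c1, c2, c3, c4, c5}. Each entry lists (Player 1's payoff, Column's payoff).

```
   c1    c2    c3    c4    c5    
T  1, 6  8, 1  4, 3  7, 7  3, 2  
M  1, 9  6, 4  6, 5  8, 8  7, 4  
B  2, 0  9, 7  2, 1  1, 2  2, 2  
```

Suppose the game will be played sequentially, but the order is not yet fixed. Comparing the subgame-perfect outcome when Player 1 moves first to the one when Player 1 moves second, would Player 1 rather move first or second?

If Player 1 leads: Column's best replies are T→c4, M→c1, B→c2; Player 1's induced payoffs 7, 1, 9; outcome (B, c2), payoffs (9, 7).
If Column leads: Player 1's best replies are c1→B, c2→B, c3→M, c4→M, c5→M; Column's induced payoffs 0, 7, 5, 8, 4; outcome (M, c4), payoffs (8, 8).
Player 1 gets 9 moving first and 8 moving second, so Player 1 prefers to move first.

first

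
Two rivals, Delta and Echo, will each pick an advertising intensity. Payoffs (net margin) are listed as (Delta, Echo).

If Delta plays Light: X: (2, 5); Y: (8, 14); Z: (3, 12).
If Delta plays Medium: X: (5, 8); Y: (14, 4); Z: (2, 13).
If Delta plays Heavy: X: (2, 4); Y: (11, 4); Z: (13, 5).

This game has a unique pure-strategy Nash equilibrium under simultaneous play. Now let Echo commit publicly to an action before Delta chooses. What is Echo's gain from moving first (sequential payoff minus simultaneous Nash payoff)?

Delta best-responds to each possible Echo move:
- X: BR = Medium, leader payoff 8.
- Y: BR = Medium, leader payoff 4.
- Z: BR = Heavy, leader payoff 5.
Maximizing over 8, 4, 5, Echo chooses X. Subgame-perfect outcome: (Medium, X) with payoffs (5, 8).
Now find the simultaneous Nash equilibrium.
Delta's best replies: X→Medium; Y→Medium; Z→Heavy.
Echo's best replies: Light→Y; Medium→Z; Heavy→Z.
Only (Heavy, Z) has each player best-responding; Nash payoffs (13, 5).
Echo's commitment gain: 8 − 5 = 3.

3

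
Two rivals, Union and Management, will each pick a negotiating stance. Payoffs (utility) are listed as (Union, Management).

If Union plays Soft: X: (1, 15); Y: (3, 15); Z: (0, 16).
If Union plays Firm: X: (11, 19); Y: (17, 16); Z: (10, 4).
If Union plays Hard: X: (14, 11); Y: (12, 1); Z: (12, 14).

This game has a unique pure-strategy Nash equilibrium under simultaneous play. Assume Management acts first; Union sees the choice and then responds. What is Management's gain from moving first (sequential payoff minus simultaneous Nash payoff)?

Backward induction with Management moving first.
- X: Union compares 1, 11, 14 and picks Hard; Management would get 11.
- Y: Union compares 3, 17, 12 and picks Firm; Management would get 16.
- Z: Union compares 0, 10, 12 and picks Hard; Management would get 14.
Management's induced payoffs are 11, 16, 14, so Management commits to Y. Subgame-perfect outcome: (Firm, Y) with payoffs (17, 16).
Now find the simultaneous Nash equilibrium.
Union's best replies: X→Hard; Y→Firm; Z→Hard.
Management's best replies: Soft→Z; Firm→X; Hard→Z.
Only (Hard, Z) has each player best-responding; Nash payoffs (12, 14).
Management's commitment gain: 16 − 14 = 2.

2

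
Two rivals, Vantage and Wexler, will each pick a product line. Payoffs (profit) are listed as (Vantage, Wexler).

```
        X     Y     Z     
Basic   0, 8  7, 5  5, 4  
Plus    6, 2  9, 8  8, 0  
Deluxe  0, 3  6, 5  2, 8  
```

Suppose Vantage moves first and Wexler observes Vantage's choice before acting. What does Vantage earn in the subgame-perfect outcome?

9

Backward induction with Vantage moving first.
- Basic: BR = X, leader payoff 0.
- Plus: BR = Y, leader payoff 9.
- Deluxe: BR = Z, leader payoff 2.
Among 0, 9, 2, the best is 9 at Plus. Subgame-perfect outcome: (Plus, Y) with payoffs (9, 8).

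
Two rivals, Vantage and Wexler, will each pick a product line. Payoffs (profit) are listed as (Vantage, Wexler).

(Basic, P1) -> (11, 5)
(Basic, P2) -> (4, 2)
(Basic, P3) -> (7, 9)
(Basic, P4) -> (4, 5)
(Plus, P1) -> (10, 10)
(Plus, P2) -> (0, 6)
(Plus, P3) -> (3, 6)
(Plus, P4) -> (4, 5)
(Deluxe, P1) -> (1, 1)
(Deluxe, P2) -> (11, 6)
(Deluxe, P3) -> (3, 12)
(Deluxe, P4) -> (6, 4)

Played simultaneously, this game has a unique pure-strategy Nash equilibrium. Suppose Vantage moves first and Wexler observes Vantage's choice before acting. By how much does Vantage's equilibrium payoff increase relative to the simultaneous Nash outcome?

Backward induction with Vantage moving first.
- Basic: Wexler compares 5, 2, 9, 5 and picks P3; Vantage would get 7.
- Plus: Wexler compares 10, 6, 6, 5 and picks P1; Vantage would get 10.
- Deluxe: Wexler compares 1, 6, 12, 4 and picks P3; Vantage would get 3.
Vantage's induced payoffs are 7, 10, 3, so Vantage commits to Plus. Subgame-perfect outcome: (Plus, P1) with payoffs (10, 10).
Now find the simultaneous Nash equilibrium.
Vantage's best replies: P1→Basic; P2→Deluxe; P3→Basic; P4→Deluxe.
Wexler's best replies: Basic→P3; Plus→P1; Deluxe→P3.
Only (Basic, P3) has each player best-responding; Nash payoffs (7, 9).
Vantage's commitment gain: 10 − 7 = 3.

3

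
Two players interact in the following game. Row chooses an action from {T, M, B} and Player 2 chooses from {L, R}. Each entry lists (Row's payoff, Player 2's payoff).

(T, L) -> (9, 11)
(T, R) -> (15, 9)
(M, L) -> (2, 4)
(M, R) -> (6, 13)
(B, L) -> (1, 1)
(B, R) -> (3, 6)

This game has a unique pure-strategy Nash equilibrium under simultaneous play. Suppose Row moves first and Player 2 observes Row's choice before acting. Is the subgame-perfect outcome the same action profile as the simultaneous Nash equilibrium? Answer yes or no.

yes

Work backward from Player 2's decision.
- T → Player 2 plays L (best of 11, 9); Row gets 9.
- M → Player 2 plays R (best of 4, 13); Row gets 6.
- B → Player 2 plays R (best of 1, 6); Row gets 3.
Maximizing over 9, 6, 3, Row chooses T. Subgame-perfect outcome: (T, L) with payoffs (9, 11).
For the simultaneous game, intersect best replies.
Row's best replies: L→T; R→T.
Player 2's best replies: T→L; M→R; B→R.
Only (T, L) has each player best-responding; Nash payoffs (9, 11).
Sequential outcome (T, L) coincides with the Nash profile (T, L).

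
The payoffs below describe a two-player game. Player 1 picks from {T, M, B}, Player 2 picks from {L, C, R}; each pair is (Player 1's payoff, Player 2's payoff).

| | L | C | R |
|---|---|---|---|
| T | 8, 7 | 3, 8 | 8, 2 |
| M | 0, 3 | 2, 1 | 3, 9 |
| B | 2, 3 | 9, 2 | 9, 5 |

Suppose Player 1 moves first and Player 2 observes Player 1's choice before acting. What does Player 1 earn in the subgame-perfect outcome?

Backward induction with Player 1 moving first.
- T: Player 2 compares 7, 8, 2 and picks C; Player 1 would get 3.
- M: Player 2 compares 3, 1, 9 and picks R; Player 1 would get 3.
- B: Player 2 compares 3, 2, 5 and picks R; Player 1 would get 9.
Among 3, 3, 9, the best is 9 at B. Subgame-perfect outcome: (B, R) with payoffs (9, 5).

9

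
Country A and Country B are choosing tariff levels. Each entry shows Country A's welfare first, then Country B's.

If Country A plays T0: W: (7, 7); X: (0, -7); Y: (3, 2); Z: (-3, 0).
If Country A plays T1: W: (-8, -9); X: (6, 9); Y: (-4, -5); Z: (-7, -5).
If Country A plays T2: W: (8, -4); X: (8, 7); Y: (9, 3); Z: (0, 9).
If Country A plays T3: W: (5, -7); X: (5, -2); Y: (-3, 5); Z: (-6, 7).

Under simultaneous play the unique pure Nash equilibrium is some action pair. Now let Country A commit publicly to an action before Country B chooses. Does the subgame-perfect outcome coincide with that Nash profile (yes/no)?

Solve by backward induction (Country A leads).
- T0: BR = W, leader payoff 7.
- T1: BR = X, leader payoff 6.
- T2: BR = Z, leader payoff 0.
- T3: BR = Z, leader payoff -6.
Country A's induced payoffs are 7, 6, 0, -6, so Country A commits to T0. Subgame-perfect outcome: (T0, W) with payoffs (7, 7).
For the simultaneous game, intersect best replies.
Country A's best replies: W→T2; X→T2; Y→T2; Z→T2.
Country B's best replies: T0→W; T1→X; T2→Z; T3→Z.
The unique mutual best reply is (T2, Z), giving (0, 9).
Sequential outcome (T0, W) differs from the Nash profile (T2, Z).

no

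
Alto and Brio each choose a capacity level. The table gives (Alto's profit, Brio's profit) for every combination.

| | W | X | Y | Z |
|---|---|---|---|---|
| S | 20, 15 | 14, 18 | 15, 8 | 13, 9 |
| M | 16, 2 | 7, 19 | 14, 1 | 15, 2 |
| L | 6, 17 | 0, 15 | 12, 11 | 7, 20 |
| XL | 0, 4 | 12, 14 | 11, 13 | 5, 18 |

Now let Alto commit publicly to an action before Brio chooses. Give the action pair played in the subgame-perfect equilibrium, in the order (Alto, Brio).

Backward induction with Alto moving first.
- S: BR = X, leader payoff 14.
- M: BR = X, leader payoff 7.
- L: BR = Z, leader payoff 7.
- XL: BR = Z, leader payoff 5.
Among 14, 7, 7, 5, the best is 14 at S. Subgame-perfect outcome: (S, X) with payoffs (14, 18).

(S, X)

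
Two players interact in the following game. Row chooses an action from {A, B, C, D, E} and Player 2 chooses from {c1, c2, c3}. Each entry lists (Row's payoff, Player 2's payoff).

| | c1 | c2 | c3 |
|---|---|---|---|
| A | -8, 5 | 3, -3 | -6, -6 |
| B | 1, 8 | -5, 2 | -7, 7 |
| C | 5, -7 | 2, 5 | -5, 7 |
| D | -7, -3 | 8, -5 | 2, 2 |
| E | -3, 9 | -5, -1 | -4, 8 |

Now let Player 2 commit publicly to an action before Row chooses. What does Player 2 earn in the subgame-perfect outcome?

2

Solve by backward induction (Player 2 leads).
- c1: Row compares -8, 1, 5, -7, -3 and picks C; Player 2 would get -7.
- c2: Row compares 3, -5, 2, 8, -5 and picks D; Player 2 would get -5.
- c3: Row compares -6, -7, -5, 2, -4 and picks D; Player 2 would get 2.
Maximizing over -7, -5, 2, Player 2 chooses c3. Subgame-perfect outcome: (D, c3) with payoffs (2, 2).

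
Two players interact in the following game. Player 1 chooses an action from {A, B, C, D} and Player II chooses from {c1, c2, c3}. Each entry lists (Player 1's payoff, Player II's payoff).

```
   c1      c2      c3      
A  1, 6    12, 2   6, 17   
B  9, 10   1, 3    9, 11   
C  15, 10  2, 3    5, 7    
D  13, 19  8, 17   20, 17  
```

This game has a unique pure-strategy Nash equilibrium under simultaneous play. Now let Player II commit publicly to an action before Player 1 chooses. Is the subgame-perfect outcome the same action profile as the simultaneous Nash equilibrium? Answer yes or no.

Backward induction with Player II moving first.
- c1: BR = C, leader payoff 10.
- c2: BR = A, leader payoff 2.
- c3: BR = D, leader payoff 17.
Among 10, 2, 17, the best is 17 at c3. Subgame-perfect outcome: (D, c3) with payoffs (20, 17).
Now find the simultaneous Nash equilibrium.
Player 1's best replies: c1→C; c2→A; c3→D.
Player II's best replies: A→c3; B→c3; C→c1; D→c1.
The unique mutual best reply is (C, c1), giving (15, 10).
Sequential outcome (D, c3) differs from the Nash profile (C, c1).

no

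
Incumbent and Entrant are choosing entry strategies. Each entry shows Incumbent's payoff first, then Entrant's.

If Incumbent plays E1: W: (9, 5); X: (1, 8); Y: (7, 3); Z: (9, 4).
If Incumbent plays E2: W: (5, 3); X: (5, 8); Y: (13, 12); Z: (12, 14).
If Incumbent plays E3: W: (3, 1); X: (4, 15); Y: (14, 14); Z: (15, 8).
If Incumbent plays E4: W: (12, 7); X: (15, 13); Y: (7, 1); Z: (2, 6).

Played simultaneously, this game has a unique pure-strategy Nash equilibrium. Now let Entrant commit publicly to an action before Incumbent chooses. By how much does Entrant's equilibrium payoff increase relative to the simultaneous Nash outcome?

Incumbent best-responds to each possible Entrant move:
- W: BR = E4, leader payoff 7.
- X: BR = E4, leader payoff 13.
- Y: BR = E3, leader payoff 14.
- Z: BR = E3, leader payoff 8.
Entrant's induced payoffs are 7, 13, 14, 8, so Entrant commits to Y. Subgame-perfect outcome: (E3, Y) with payoffs (14, 14).
Now find the simultaneous Nash equilibrium.
Incumbent's best replies: W→E4; X→E4; Y→E3; Z→E3.
Entrant's best replies: E1→X; E2→Z; E3→X; E4→X.
The unique mutual best reply is (E4, X), giving (15, 13).
Entrant's commitment gain: 14 − 13 = 1.

1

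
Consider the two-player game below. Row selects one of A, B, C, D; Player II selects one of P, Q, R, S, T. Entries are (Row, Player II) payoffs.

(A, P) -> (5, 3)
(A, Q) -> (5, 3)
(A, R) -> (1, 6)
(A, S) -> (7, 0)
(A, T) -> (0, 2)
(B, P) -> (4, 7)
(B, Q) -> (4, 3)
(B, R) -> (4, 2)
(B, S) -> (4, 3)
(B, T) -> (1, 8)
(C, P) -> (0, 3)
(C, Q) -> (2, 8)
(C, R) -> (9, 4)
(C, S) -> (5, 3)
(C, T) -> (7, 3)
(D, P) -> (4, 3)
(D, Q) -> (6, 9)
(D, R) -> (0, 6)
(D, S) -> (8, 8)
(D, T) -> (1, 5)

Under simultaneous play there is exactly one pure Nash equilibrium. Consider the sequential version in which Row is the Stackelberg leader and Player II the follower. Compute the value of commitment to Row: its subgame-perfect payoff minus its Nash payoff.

0

Solve by backward induction (Row leads).
- A: BR = R, leader payoff 1.
- B: BR = T, leader payoff 1.
- C: BR = Q, leader payoff 2.
- D: BR = Q, leader payoff 6.
Among 1, 1, 2, 6, the best is 6 at D. Subgame-perfect outcome: (D, Q) with payoffs (6, 9).
Now find the simultaneous Nash equilibrium.
Row's best replies: P→A; Q→D; R→C; S→D; T→C.
Player II's best replies: A→R; B→T; C→Q; D→Q.
The unique mutual best reply is (D, Q), giving (6, 9).
Row's commitment gain: 6 − 6 = 0.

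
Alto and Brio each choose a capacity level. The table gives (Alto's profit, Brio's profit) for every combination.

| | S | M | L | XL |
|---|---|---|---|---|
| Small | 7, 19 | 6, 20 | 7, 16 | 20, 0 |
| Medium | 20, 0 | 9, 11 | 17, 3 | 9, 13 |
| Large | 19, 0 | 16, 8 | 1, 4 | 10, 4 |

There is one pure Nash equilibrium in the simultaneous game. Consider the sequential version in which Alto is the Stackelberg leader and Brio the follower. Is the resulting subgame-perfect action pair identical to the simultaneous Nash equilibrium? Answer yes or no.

yes

Solve by backward induction (Alto leads).
- Small: BR = M, leader payoff 6.
- Medium: BR = XL, leader payoff 9.
- Large: BR = M, leader payoff 16.
Among 6, 9, 16, the best is 16 at Large. Subgame-perfect outcome: (Large, M) with payoffs (16, 8).
For the simultaneous game, intersect best replies.
Alto's best replies: S→Medium; M→Large; L→Medium; XL→Small.
Brio's best replies: Small→M; Medium→XL; Large→M.
The unique mutual best reply is (Large, M), giving (16, 8).
Sequential outcome (Large, M) coincides with the Nash profile (Large, M).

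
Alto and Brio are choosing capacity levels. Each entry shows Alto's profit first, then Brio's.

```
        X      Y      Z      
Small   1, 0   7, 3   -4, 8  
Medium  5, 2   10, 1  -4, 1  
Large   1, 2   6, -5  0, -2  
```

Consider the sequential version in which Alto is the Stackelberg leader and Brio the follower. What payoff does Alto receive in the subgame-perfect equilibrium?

Brio best-responds to each possible Alto move:
- Small: Brio compares 0, 3, 8 and picks Z; Alto would get -4.
- Medium: Brio compares 2, 1, 1 and picks X; Alto would get 5.
- Large: Brio compares 2, -5, -2 and picks X; Alto would get 1.
Among -4, 5, 1, the best is 5 at Medium. Subgame-perfect outcome: (Medium, X) with payoffs (5, 2).

5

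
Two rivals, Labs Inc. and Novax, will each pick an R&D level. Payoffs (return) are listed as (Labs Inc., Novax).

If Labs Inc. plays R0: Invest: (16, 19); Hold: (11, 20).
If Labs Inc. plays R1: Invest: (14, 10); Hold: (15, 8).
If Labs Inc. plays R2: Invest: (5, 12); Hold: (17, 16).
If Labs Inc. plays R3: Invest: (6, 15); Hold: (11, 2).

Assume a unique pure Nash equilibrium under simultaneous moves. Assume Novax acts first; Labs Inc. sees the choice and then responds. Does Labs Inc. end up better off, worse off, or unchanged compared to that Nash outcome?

worse off

Labs Inc. best-responds to each possible Novax move:
- Invest: BR = R0, leader payoff 19.
- Hold: BR = R2, leader payoff 16.
Among 19, 16, the best is 19 at Invest. Subgame-perfect outcome: (R0, Invest) with payoffs (16, 19).
Now find the simultaneous Nash equilibrium.
Labs Inc.'s best replies: Invest→R0; Hold→R2.
Novax's best replies: R0→Hold; R1→Invest; R2→Hold; R3→Invest.
The unique mutual best reply is (R2, Hold), giving (17, 16).
Labs Inc. earns 16 sequentially versus 17 at the Nash outcome: worse off.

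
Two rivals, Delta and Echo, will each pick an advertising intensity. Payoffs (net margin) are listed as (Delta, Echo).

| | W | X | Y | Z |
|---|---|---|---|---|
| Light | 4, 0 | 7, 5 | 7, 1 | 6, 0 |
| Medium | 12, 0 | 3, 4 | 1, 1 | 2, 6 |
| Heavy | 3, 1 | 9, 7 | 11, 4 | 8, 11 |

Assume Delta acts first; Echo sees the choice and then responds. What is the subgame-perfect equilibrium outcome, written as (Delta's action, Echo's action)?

Work backward from Echo's decision.
- Light → Echo plays X (best of 0, 5, 1, 0); Delta gets 7.
- Medium → Echo plays Z (best of 0, 4, 1, 6); Delta gets 2.
- Heavy → Echo plays Z (best of 1, 7, 4, 11); Delta gets 8.
Delta's induced payoffs are 7, 2, 8, so Delta commits to Heavy. Subgame-perfect outcome: (Heavy, Z) with payoffs (8, 11).

(Heavy, Z)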